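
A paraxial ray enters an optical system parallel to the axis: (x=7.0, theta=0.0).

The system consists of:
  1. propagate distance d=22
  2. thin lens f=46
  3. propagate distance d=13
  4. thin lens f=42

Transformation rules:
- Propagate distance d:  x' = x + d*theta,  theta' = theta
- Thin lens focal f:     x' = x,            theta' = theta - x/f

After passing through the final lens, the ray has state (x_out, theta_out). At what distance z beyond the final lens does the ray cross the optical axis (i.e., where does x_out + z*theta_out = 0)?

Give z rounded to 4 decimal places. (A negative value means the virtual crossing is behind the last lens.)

Initial: x=7.0000 theta=0.0000
After 1 (propagate distance d=22): x=7.0000 theta=0.0000
After 2 (thin lens f=46): x=7.0000 theta=-7/46 (≈-0.1522)
After 3 (propagate distance d=13): x=231/46 (≈5.0217) theta=-7/46 (≈-0.1522)
After 4 (thin lens f=42): x=231/46 (≈5.0217) theta=-25/92 (≈-0.2717)
z_focus = -x_out/theta_out = -(231/46)/(-25/92) = 18.4800
Rounded to 4 decimal places: z = 18.4800

Answer: 18.4800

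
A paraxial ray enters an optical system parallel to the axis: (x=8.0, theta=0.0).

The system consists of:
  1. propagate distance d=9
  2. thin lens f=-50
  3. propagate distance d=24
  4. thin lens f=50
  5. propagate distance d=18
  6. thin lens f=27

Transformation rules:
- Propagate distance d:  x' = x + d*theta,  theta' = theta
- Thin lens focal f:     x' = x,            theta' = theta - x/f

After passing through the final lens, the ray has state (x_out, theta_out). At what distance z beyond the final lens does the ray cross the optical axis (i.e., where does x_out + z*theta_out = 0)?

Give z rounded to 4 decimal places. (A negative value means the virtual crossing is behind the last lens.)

Answer: 22.5322

Derivation:
Initial: x=8.0000 theta=0.0000
After 1 (propagate distance d=9): x=8.0000 theta=0.0000
After 2 (thin lens f=-50): x=8.0000 theta=0.1600
After 3 (propagate distance d=24): x=11.8400 theta=0.1600
After 4 (thin lens f=50): x=11.8400 theta=-0.0768
After 5 (propagate distance d=18): x=10.4576 theta=-0.0768
After 6 (thin lens f=27): x=10.4576 theta=-7832/16875 (≈-0.4641)
z_focus = -x_out/theta_out = -(10.4576)/(-7832/16875) = 22059/979 ≈ 22.5322
Rounded to 4 decimal places: z = 22.5322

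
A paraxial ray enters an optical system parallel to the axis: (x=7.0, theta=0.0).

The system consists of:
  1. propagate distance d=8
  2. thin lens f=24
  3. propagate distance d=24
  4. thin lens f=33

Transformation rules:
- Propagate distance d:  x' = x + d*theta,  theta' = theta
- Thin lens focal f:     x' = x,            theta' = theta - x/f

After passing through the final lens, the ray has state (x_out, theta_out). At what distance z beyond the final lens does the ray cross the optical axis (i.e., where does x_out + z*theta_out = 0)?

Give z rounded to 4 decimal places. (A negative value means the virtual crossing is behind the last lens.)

Answer: 0.0000

Derivation:
Initial: x=7.0000 theta=0.0000
After 1 (propagate distance d=8): x=7.0000 theta=0.0000
After 2 (thin lens f=24): x=7.0000 theta=-7/24 (≈-0.2917)
After 3 (propagate distance d=24): x=0.0000 theta=-7/24 (≈-0.2917)
After 4 (thin lens f=33): x=0.0000 theta=-7/24 (≈-0.2917)
z_focus = -x_out/theta_out = -(0.0000)/(-7/24) = 0.0000
Rounded to 4 decimal places: z = 0.0000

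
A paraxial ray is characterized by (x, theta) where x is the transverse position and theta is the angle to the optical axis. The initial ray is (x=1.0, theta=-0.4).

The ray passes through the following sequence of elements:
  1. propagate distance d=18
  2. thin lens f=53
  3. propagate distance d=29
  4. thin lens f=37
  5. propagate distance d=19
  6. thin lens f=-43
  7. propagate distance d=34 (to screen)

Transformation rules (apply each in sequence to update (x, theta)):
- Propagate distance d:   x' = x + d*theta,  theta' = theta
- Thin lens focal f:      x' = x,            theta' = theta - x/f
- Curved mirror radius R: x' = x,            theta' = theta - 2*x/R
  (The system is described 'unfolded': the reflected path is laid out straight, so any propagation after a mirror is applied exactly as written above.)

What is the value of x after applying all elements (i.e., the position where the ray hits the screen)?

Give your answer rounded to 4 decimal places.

Initial: x=1.0000 theta=-0.4000
After 1 (propagate distance d=18): x=-6.2000 theta=-0.4000
After 2 (thin lens f=53): x=-6.2000 theta=-15/53 (≈-0.2830)
After 3 (propagate distance d=29): x=-3818/265 (≈-14.4075) theta=-15/53 (≈-0.2830)
After 4 (thin lens f=37): x=-3818/265 (≈-14.4075) theta=1043/9805 (≈0.1064)
After 5 (propagate distance d=19): x=-121449/9805 (≈-12.3864) theta=1043/9805 (≈0.1064)
After 6 (thin lens f=-43): x=-121449/9805 (≈-12.3864) theta=-15320/84323 (≈-0.1817)
After 7 (propagate distance d=34 (to screen)): x=-7826707/421615 (≈-18.5636) theta=-15320/84323 (≈-0.1817)
Rounded to 4 decimal places: x = -18.5636

Answer: -18.5636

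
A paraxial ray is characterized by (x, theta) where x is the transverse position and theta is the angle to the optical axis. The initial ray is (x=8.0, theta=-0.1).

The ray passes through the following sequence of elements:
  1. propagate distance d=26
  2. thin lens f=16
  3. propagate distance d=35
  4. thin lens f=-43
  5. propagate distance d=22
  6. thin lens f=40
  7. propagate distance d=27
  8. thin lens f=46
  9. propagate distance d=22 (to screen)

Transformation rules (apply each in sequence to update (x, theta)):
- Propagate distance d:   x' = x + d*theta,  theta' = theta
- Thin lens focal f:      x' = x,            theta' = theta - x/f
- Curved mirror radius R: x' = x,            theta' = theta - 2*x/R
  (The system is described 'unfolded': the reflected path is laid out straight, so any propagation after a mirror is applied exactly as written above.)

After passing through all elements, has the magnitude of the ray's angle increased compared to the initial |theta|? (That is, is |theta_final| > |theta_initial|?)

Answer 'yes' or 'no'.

Initial: x=8.0000 theta=-0.1000
After 1 (propagate distance d=26): x=5.4000 theta=-0.1000
After 2 (thin lens f=16): x=5.4000 theta=-0.4375
After 3 (propagate distance d=35): x=-9.9125 theta=-0.4375
After 4 (thin lens f=-43): x=-9.9125 theta=-1149/1720 (≈-0.6680)
After 5 (propagate distance d=22): x=-16931/688 (≈-24.6090) theta=-1149/1720 (≈-0.6680)
After 6 (thin lens f=40): x=-16931/688 (≈-24.6090) theta=-1453/27520 (≈-0.0528)
After 7 (propagate distance d=27): x=-716471/27520 (≈-26.0346) theta=-1453/27520 (≈-0.0528)
After 8 (thin lens f=46): x=-716471/27520 (≈-26.0346) theta=649633/1265920 (≈0.5132)
After 9 (propagate distance d=22 (to screen)): x=-933287/63296 (≈-14.7448) theta=649633/1265920 (≈0.5132)
|theta_initial|=0.1000 |theta_final|=649633/1265920 (≈0.5132) -> increased

Answer: yes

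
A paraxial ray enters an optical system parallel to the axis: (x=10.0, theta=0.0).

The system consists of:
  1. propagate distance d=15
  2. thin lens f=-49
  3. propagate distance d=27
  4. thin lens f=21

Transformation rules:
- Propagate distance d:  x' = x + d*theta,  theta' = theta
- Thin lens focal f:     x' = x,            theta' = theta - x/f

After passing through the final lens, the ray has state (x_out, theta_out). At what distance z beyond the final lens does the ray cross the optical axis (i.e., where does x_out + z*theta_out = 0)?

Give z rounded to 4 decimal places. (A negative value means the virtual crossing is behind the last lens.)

Initial: x=10.0000 theta=0.0000
After 1 (propagate distance d=15): x=10.0000 theta=0.0000
After 2 (thin lens f=-49): x=10.0000 theta=10/49 (≈0.2041)
After 3 (propagate distance d=27): x=760/49 (≈15.5102) theta=10/49 (≈0.2041)
After 4 (thin lens f=21): x=760/49 (≈15.5102) theta=-550/1029 (≈-0.5345)
z_focus = -x_out/theta_out = -(760/49)/(-550/1029) = 1596/55 ≈ 29.0182
Rounded to 4 decimal places: z = 29.0182

Answer: 29.0182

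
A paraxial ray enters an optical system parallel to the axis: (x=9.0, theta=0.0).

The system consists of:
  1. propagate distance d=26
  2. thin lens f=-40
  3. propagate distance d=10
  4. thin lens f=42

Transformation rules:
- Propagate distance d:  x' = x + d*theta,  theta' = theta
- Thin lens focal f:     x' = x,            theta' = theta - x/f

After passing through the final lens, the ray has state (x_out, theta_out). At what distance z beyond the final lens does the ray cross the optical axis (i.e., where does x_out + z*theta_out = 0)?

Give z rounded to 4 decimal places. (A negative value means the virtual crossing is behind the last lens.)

Initial: x=9.0000 theta=0.0000
After 1 (propagate distance d=26): x=9.0000 theta=0.0000
After 2 (thin lens f=-40): x=9.0000 theta=0.2250
After 3 (propagate distance d=10): x=11.2500 theta=0.2250
After 4 (thin lens f=42): x=11.2500 theta=-3/70 (≈-0.0429)
z_focus = -x_out/theta_out = -(11.2500)/(-3/70) = 262.5000
Rounded to 4 decimal places: z = 262.5000

Answer: 262.5000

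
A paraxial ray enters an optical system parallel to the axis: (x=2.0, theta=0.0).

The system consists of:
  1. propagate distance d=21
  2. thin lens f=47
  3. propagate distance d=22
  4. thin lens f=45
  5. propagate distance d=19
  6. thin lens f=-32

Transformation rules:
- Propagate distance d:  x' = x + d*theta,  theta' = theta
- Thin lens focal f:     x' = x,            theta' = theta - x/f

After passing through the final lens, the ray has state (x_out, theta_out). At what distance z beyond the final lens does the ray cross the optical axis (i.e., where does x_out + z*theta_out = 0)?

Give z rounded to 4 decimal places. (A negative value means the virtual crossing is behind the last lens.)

Initial: x=2.0000 theta=0.0000
After 1 (propagate distance d=21): x=2.0000 theta=0.0000
After 2 (thin lens f=47): x=2.0000 theta=-2/47 (≈-0.0426)
After 3 (propagate distance d=22): x=50/47 (≈1.0638) theta=-2/47 (≈-0.0426)
After 4 (thin lens f=45): x=50/47 (≈1.0638) theta=-28/423 (≈-0.0662)
After 5 (propagate distance d=19): x=-82/423 (≈-0.1939) theta=-28/423 (≈-0.0662)
After 6 (thin lens f=-32): x=-82/423 (≈-0.1939) theta=-163/2256 (≈-0.0723)
z_focus = -x_out/theta_out = -(-82/423)/(-163/2256) = -1312/489 ≈ -2.6830
Rounded to 4 decimal places: z = -2.6830

Answer: -2.6830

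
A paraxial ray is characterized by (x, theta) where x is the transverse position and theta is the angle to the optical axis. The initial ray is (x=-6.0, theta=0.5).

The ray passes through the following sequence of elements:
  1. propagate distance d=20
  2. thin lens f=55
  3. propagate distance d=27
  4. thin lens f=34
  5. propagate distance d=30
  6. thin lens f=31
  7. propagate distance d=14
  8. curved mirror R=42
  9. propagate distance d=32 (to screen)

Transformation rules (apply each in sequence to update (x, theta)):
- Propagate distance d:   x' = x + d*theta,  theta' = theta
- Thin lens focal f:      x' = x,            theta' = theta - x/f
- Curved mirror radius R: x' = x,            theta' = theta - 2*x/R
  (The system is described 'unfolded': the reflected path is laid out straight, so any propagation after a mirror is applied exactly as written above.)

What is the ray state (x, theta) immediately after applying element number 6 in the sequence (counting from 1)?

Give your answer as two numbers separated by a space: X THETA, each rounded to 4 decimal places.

Answer: 14.6460 -0.5021

Derivation:
Initial: x=-6.0000 theta=0.5000
After 1 (propagate distance d=20): x=4.0000 theta=0.5000
After 2 (thin lens f=55): x=4.0000 theta=47/110 (≈0.4273)
After 3 (propagate distance d=27): x=1709/110 (≈15.5364) theta=47/110 (≈0.4273)
After 4 (thin lens f=34): x=1709/110 (≈15.5364) theta=-111/3740 (≈-0.0297)
After 5 (propagate distance d=30): x=13694/935 (≈14.6460) theta=-111/3740 (≈-0.0297)
After 6 (thin lens f=31): x=13694/935 (≈14.6460) theta=-58217/115940 (≈-0.5021)
Rounded to 4 decimal places: x = 14.6460, theta = -0.5021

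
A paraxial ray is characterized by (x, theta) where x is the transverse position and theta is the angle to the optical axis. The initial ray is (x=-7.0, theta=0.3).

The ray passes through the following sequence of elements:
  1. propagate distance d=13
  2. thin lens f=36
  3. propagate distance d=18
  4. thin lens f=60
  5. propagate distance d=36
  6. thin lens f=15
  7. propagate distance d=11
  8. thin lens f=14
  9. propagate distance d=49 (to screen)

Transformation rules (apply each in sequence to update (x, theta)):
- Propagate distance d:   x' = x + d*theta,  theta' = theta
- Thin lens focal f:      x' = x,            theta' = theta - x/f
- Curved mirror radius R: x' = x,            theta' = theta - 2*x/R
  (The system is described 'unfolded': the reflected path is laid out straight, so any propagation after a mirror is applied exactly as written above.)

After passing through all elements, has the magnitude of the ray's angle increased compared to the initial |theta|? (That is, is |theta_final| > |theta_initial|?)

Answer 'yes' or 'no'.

Answer: yes

Derivation:
Initial: x=-7.0000 theta=0.3000
After 1 (propagate distance d=13): x=-3.1000 theta=0.3000
After 2 (thin lens f=36): x=-3.1000 theta=139/360 (≈0.3861)
After 3 (propagate distance d=18): x=3.8500 theta=139/360 (≈0.3861)
After 4 (thin lens f=60): x=3.8500 theta=1159/3600 (≈0.3219)
After 5 (propagate distance d=36): x=15.4400 theta=1159/3600 (≈0.3219)
After 6 (thin lens f=15): x=15.4400 theta=-12733/18000 (≈-0.7074)
After 7 (propagate distance d=11): x=137857/18000 (≈7.6587) theta=-12733/18000 (≈-0.7074)
After 8 (thin lens f=14): x=137857/18000 (≈7.6587) theta=-105373/84000 (≈-1.2544)
After 9 (propagate distance d=49 (to screen)): x=-1937119/36000 (≈-53.8089) theta=-105373/84000 (≈-1.2544)
|theta_initial|=0.3000 |theta_final|=105373/84000 (≈1.2544) -> increased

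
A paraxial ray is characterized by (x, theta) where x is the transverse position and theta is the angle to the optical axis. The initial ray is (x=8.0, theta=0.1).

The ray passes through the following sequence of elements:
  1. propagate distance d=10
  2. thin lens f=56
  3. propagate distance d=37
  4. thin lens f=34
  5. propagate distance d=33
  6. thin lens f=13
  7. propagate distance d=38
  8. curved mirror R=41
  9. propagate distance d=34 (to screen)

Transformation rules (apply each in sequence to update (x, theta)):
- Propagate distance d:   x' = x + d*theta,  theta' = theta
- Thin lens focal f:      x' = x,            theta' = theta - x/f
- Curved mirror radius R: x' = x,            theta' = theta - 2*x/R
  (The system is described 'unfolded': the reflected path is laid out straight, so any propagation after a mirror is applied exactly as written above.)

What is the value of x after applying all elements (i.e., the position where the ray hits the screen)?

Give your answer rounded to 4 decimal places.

Initial: x=8.0000 theta=0.1000
After 1 (propagate distance d=10): x=9.0000 theta=0.1000
After 2 (thin lens f=56): x=9.0000 theta=-17/280 (≈-0.0607)
After 3 (propagate distance d=37): x=1891/280 (≈6.7536) theta=-17/280 (≈-0.0607)
After 4 (thin lens f=34): x=1891/280 (≈6.7536) theta=-2469/9520 (≈-0.2593)
After 5 (propagate distance d=33): x=-17183/9520 (≈-1.8049) theta=-2469/9520 (≈-0.2593)
After 6 (thin lens f=13): x=-17183/9520 (≈-1.8049) theta=-7457/61880 (≈-0.1205)
After 7 (propagate distance d=38): x=-112873/17680 (≈-6.3842) theta=-7457/61880 (≈-0.1205)
After 8 (curved mirror R=41): x=-112873/17680 (≈-6.3842) theta=5907/30940 (≈0.1909)
After 9 (propagate distance d=34 (to screen)): x=13241/123760 (≈0.1070) theta=5907/30940 (≈0.1909)
Rounded to 4 decimal places: x = 0.1070

Answer: 0.1070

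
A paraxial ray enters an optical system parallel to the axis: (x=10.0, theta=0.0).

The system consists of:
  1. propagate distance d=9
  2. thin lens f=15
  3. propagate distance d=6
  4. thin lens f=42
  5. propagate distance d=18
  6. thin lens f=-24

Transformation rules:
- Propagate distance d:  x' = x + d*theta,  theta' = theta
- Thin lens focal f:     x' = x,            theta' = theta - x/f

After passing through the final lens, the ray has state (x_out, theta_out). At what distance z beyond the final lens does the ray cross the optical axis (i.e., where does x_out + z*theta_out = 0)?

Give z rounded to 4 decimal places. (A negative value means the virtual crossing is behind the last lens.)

Initial: x=10.0000 theta=0.0000
After 1 (propagate distance d=9): x=10.0000 theta=0.0000
After 2 (thin lens f=15): x=10.0000 theta=-2/3 (≈-0.6667)
After 3 (propagate distance d=6): x=6.0000 theta=-2/3 (≈-0.6667)
After 4 (thin lens f=42): x=6.0000 theta=-17/21 (≈-0.8095)
After 5 (propagate distance d=18): x=-60/7 (≈-8.5714) theta=-17/21 (≈-0.8095)
After 6 (thin lens f=-24): x=-60/7 (≈-8.5714) theta=-7/6 (≈-1.1667)
z_focus = -x_out/theta_out = -(-60/7)/(-7/6) = -360/49 ≈ -7.3469
Rounded to 4 decimal places: z = -7.3469

Answer: -7.3469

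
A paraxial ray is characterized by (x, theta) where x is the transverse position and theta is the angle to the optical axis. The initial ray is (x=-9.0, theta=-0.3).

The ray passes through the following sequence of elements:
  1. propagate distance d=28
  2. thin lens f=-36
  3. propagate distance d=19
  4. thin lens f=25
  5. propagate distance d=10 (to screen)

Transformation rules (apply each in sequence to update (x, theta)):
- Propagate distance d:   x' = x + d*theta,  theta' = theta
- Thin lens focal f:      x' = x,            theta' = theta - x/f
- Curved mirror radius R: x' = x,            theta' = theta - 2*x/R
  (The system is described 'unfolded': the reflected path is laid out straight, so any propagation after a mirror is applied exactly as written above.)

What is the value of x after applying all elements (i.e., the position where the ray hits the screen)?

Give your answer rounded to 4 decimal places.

Initial: x=-9.0000 theta=-0.3000
After 1 (propagate distance d=28): x=-17.4000 theta=-0.3000
After 2 (thin lens f=-36): x=-17.4000 theta=-47/60 (≈-0.7833)
After 3 (propagate distance d=19): x=-1937/60 (≈-32.2833) theta=-47/60 (≈-0.7833)
After 4 (thin lens f=25): x=-1937/60 (≈-32.2833) theta=0.5080
After 5 (propagate distance d=10 (to screen)): x=-8161/300 (≈-27.2033) theta=0.5080
Rounded to 4 decimal places: x = -27.2033

Answer: -27.2033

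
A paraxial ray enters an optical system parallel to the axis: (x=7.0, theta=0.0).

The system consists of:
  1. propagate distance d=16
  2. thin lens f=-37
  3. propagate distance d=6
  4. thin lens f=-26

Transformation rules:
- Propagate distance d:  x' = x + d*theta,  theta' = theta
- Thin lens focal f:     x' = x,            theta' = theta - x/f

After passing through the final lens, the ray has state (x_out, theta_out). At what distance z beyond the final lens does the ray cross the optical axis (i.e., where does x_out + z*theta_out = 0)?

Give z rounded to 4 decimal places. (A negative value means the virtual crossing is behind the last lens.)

Answer: -16.2029

Derivation:
Initial: x=7.0000 theta=0.0000
After 1 (propagate distance d=16): x=7.0000 theta=0.0000
After 2 (thin lens f=-37): x=7.0000 theta=7/37 (≈0.1892)
After 3 (propagate distance d=6): x=301/37 (≈8.1351) theta=7/37 (≈0.1892)
After 4 (thin lens f=-26): x=301/37 (≈8.1351) theta=483/962 (≈0.5021)
z_focus = -x_out/theta_out = -(301/37)/(483/962) = -1118/69 ≈ -16.2029
Rounded to 4 decimal places: z = -16.2029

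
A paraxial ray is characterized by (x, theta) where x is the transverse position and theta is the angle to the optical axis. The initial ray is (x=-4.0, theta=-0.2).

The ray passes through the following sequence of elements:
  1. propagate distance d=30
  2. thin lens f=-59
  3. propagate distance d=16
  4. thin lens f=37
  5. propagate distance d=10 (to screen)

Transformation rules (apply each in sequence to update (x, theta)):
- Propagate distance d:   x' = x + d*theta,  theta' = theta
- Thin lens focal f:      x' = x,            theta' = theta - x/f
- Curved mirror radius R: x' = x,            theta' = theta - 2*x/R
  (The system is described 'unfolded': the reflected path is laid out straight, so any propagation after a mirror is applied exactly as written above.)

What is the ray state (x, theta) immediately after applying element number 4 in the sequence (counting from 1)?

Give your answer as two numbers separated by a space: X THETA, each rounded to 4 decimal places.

Initial: x=-4.0000 theta=-0.2000
After 1 (propagate distance d=30): x=-10.0000 theta=-0.2000
After 2 (thin lens f=-59): x=-10.0000 theta=-109/295 (≈-0.3695)
After 3 (propagate distance d=16): x=-4694/295 (≈-15.9119) theta=-109/295 (≈-0.3695)
After 4 (thin lens f=37): x=-4694/295 (≈-15.9119) theta=661/10915 (≈0.0606)
Rounded to 4 decimal places: x = -15.9119, theta = 0.0606

Answer: -15.9119 0.0606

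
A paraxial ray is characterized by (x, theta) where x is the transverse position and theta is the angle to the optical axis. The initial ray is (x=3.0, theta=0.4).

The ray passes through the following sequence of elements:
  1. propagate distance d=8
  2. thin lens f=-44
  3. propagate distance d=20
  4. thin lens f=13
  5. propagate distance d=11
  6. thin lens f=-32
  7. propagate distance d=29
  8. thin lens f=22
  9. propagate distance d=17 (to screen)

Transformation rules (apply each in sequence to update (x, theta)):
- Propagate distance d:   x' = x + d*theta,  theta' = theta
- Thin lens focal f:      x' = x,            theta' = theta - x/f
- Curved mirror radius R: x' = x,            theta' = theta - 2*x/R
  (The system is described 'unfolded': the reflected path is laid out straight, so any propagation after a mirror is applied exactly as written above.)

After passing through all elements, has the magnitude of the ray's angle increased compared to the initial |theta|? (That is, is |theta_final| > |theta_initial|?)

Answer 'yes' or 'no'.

Answer: no

Derivation:
Initial: x=3.0000 theta=0.4000
After 1 (propagate distance d=8): x=6.2000 theta=0.4000
After 2 (thin lens f=-44): x=6.2000 theta=119/220 (≈0.5409)
After 3 (propagate distance d=20): x=936/55 (≈17.0182) theta=119/220 (≈0.5409)
After 4 (thin lens f=13): x=936/55 (≈17.0182) theta=-169/220 (≈-0.7682)
After 5 (propagate distance d=11): x=377/44 (≈8.5682) theta=-169/220 (≈-0.7682)
After 6 (thin lens f=-32): x=377/44 (≈8.5682) theta=-3523/7040 (≈-0.5004)
After 7 (propagate distance d=29): x=-41847/7040 (≈-5.9442) theta=-3523/7040 (≈-0.5004)
After 8 (thin lens f=22): x=-41847/7040 (≈-5.9442) theta=-35659/154880 (≈-0.2302)
After 9 (propagate distance d=17 (to screen)): x=-1526837/154880 (≈-9.8582) theta=-35659/154880 (≈-0.2302)
|theta_initial|=0.4000 |theta_final|=35659/154880 (≈0.2302) -> not increased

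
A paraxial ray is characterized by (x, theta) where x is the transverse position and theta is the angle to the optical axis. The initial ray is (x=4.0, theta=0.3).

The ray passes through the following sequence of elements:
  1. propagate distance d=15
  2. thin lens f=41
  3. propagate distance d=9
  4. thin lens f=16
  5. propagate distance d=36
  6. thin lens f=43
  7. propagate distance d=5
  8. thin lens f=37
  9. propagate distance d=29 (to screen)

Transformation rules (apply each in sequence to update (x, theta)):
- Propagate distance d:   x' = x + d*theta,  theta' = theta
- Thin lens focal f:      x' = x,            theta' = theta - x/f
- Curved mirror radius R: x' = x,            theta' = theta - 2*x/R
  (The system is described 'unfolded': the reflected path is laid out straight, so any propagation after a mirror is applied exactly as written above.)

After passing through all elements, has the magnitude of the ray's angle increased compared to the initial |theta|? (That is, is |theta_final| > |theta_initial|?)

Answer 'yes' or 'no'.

Answer: no

Derivation:
Initial: x=4.0000 theta=0.3000
After 1 (propagate distance d=15): x=8.5000 theta=0.3000
After 2 (thin lens f=41): x=8.5000 theta=19/205 (≈0.0927)
After 3 (propagate distance d=9): x=3827/410 (≈9.3341) theta=19/205 (≈0.0927)
After 4 (thin lens f=16): x=3827/410 (≈9.3341) theta=-3219/6560 (≈-0.4907)
After 5 (propagate distance d=36): x=-13663/1640 (≈-8.3311) theta=-3219/6560 (≈-0.4907)
After 6 (thin lens f=43): x=-13663/1640 (≈-8.3311) theta=-16753/56416 (≈-0.2970)
After 7 (propagate distance d=5): x=-2768861/282080 (≈-9.8159) theta=-16753/56416 (≈-0.2970)
After 8 (thin lens f=37): x=-2768861/282080 (≈-9.8159) theta=-82611/2609240 (≈-0.0317)
After 9 (propagate distance d=29 (to screen)): x=-112030733/10436960 (≈-10.7340) theta=-82611/2609240 (≈-0.0317)
|theta_initial|=0.3000 |theta_final|=82611/2609240 (≈0.0317) -> not increased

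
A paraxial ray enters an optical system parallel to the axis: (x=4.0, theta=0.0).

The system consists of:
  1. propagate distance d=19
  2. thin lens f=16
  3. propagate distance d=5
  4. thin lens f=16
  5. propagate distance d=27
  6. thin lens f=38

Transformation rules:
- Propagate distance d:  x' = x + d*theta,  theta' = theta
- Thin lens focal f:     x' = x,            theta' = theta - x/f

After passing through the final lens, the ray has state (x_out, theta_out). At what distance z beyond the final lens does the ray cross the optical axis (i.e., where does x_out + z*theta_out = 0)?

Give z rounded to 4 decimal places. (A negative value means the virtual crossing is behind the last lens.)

Initial: x=4.0000 theta=0.0000
After 1 (propagate distance d=19): x=4.0000 theta=0.0000
After 2 (thin lens f=16): x=4.0000 theta=-0.2500
After 3 (propagate distance d=5): x=2.7500 theta=-0.2500
After 4 (thin lens f=16): x=2.7500 theta=-27/64 (≈-0.4219)
After 5 (propagate distance d=27): x=-553/64 (≈-8.6406) theta=-27/64 (≈-0.4219)
After 6 (thin lens f=38): x=-553/64 (≈-8.6406) theta=-473/2432 (≈-0.1945)
z_focus = -x_out/theta_out = -(-553/64)/(-473/2432) = -21014/473 ≈ -44.4271
Rounded to 4 decimal places: z = -44.4271

Answer: -44.4271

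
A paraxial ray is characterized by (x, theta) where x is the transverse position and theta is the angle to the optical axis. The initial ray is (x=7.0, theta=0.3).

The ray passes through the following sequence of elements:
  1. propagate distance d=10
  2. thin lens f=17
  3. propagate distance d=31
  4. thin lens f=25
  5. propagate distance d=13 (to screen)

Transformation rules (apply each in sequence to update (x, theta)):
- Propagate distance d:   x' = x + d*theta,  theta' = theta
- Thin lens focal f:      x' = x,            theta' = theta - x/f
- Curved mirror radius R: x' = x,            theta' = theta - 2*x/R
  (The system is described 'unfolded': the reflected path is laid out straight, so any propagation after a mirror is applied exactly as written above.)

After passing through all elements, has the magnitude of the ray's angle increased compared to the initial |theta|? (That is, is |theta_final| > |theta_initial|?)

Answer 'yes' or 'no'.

Answer: yes

Derivation:
Initial: x=7.0000 theta=0.3000
After 1 (propagate distance d=10): x=10.0000 theta=0.3000
After 2 (thin lens f=17): x=10.0000 theta=-49/170 (≈-0.2882)
After 3 (propagate distance d=31): x=181/170 (≈1.0647) theta=-49/170 (≈-0.2882)
After 4 (thin lens f=25): x=181/170 (≈1.0647) theta=-703/2125 (≈-0.3308)
After 5 (propagate distance d=13 (to screen)): x=-3.2360 theta=-703/2125 (≈-0.3308)
|theta_initial|=0.3000 |theta_final|=703/2125 (≈0.3308) -> increased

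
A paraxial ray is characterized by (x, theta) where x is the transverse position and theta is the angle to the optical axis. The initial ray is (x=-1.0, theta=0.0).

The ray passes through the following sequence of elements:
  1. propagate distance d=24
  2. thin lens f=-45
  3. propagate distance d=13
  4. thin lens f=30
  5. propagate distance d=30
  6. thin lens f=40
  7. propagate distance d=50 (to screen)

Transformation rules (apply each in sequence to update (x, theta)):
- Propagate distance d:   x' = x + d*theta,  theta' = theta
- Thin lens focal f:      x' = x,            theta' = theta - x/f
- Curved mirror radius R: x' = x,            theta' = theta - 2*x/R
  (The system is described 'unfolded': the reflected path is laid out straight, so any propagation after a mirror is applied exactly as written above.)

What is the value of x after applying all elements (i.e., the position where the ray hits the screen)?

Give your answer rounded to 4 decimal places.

Initial: x=-1.0000 theta=0.0000
After 1 (propagate distance d=24): x=-1.0000 theta=0.0000
After 2 (thin lens f=-45): x=-1.0000 theta=-1/45 (≈-0.0222)
After 3 (propagate distance d=13): x=-58/45 (≈-1.2889) theta=-1/45 (≈-0.0222)
After 4 (thin lens f=30): x=-58/45 (≈-1.2889) theta=14/675 (≈0.0207)
After 5 (propagate distance d=30): x=-2/3 (≈-0.6667) theta=14/675 (≈0.0207)
After 6 (thin lens f=40): x=-2/3 (≈-0.6667) theta=101/2700 (≈0.0374)
After 7 (propagate distance d=50 (to screen)): x=65/54 (≈1.2037) theta=101/2700 (≈0.0374)
Rounded to 4 decimal places: x = 1.2037

Answer: 1.2037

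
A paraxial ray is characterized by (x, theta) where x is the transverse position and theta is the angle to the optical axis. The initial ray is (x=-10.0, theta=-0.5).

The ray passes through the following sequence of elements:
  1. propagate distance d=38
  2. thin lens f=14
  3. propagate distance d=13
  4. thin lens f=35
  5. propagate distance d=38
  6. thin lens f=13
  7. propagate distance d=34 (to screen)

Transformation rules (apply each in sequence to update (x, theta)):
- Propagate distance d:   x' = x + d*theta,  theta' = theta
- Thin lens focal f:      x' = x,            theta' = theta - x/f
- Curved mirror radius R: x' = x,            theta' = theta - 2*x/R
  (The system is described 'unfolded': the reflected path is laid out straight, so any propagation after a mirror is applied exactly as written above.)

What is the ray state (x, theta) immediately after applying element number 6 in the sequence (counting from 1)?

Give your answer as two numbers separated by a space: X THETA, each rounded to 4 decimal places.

Answer: 60.4490 -2.8336

Derivation:
Initial: x=-10.0000 theta=-0.5000
After 1 (propagate distance d=38): x=-29.0000 theta=-0.5000
After 2 (thin lens f=14): x=-29.0000 theta=11/7 (≈1.5714)
After 3 (propagate distance d=13): x=-60/7 (≈-8.5714) theta=11/7 (≈1.5714)
After 4 (thin lens f=35): x=-60/7 (≈-8.5714) theta=89/49 (≈1.8163)
After 5 (propagate distance d=38): x=2962/49 (≈60.4490) theta=89/49 (≈1.8163)
After 6 (thin lens f=13): x=2962/49 (≈60.4490) theta=-1805/637 (≈-2.8336)
Rounded to 4 decimal places: x = 60.4490, theta = -2.8336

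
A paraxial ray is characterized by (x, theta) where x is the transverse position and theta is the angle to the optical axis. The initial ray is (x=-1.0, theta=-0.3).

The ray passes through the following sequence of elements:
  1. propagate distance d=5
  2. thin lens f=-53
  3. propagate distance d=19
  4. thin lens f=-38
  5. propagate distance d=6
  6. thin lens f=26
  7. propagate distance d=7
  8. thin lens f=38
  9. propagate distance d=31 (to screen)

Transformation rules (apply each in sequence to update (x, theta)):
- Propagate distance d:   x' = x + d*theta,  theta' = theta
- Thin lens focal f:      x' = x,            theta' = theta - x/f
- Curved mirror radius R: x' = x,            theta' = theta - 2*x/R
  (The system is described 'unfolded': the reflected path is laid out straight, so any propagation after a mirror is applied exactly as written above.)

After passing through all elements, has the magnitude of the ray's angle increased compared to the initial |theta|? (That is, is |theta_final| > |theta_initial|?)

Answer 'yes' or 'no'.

Answer: no

Derivation:
Initial: x=-1.0000 theta=-0.3000
After 1 (propagate distance d=5): x=-2.5000 theta=-0.3000
After 2 (thin lens f=-53): x=-2.5000 theta=-92/265 (≈-0.3472)
After 3 (propagate distance d=19): x=-4821/530 (≈-9.0962) theta=-92/265 (≈-0.3472)
After 4 (thin lens f=-38): x=-4821/530 (≈-9.0962) theta=-11813/20140 (≈-0.5865)
After 5 (propagate distance d=6): x=-63519/5035 (≈-12.6155) theta=-11813/20140 (≈-0.5865)
After 6 (thin lens f=26): x=-63519/5035 (≈-12.6155) theta=-26531/261820 (≈-0.1013)
After 7 (propagate distance d=7): x=-697741/52364 (≈-13.3248) theta=-26531/261820 (≈-0.1013)
After 8 (thin lens f=38): x=-697741/52364 (≈-13.3248) theta=2480527/9949160 (≈0.2493)
After 9 (propagate distance d=31 (to screen)): x=-55674453/9949160 (≈-5.5959) theta=2480527/9949160 (≈0.2493)
|theta_initial|=0.3000 |theta_final|=2480527/9949160 (≈0.2493) -> not increased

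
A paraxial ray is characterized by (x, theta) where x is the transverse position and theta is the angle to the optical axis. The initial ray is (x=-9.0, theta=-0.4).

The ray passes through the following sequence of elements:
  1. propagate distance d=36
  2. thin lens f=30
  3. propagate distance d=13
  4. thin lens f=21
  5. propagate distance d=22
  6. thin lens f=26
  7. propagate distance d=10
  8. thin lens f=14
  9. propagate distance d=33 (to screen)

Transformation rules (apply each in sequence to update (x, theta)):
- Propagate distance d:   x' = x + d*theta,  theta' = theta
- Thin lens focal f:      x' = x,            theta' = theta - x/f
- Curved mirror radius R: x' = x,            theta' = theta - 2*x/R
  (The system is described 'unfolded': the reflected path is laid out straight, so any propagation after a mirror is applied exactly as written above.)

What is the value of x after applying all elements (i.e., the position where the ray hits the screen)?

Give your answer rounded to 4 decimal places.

Answer: 5.0189

Derivation:
Initial: x=-9.0000 theta=-0.4000
After 1 (propagate distance d=36): x=-23.4000 theta=-0.4000
After 2 (thin lens f=30): x=-23.4000 theta=0.3800
After 3 (propagate distance d=13): x=-18.4600 theta=0.3800
After 4 (thin lens f=21): x=-18.4600 theta=661/525 (≈1.2590)
After 5 (propagate distance d=22): x=9701/1050 (≈9.2390) theta=661/525 (≈1.2590)
After 6 (thin lens f=26): x=9701/1050 (≈9.2390) theta=24671/27300 (≈0.9037)
After 7 (propagate distance d=10): x=41578/2275 (≈18.2760) theta=24671/27300 (≈0.9037)
After 8 (thin lens f=14): x=41578/2275 (≈18.2760) theta=-76771/191100 (≈-0.4017)
After 9 (propagate distance d=33 (to screen)): x=319703/63700 (≈5.0189) theta=-76771/191100 (≈-0.4017)
Rounded to 4 decimal places: x = 5.0189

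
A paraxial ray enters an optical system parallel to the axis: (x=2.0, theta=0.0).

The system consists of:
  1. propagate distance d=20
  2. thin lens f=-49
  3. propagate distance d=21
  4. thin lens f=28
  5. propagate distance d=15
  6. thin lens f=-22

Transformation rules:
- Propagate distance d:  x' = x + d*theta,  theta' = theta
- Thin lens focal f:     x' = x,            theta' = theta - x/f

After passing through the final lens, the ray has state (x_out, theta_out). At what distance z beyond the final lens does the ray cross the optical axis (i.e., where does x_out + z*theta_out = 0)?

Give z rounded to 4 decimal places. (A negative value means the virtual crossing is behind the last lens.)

Initial: x=2.0000 theta=0.0000
After 1 (propagate distance d=20): x=2.0000 theta=0.0000
After 2 (thin lens f=-49): x=2.0000 theta=2/49 (≈0.0408)
After 3 (propagate distance d=21): x=20/7 (≈2.8571) theta=2/49 (≈0.0408)
After 4 (thin lens f=28): x=20/7 (≈2.8571) theta=-3/49 (≈-0.0612)
After 5 (propagate distance d=15): x=95/49 (≈1.9388) theta=-3/49 (≈-0.0612)
After 6 (thin lens f=-22): x=95/49 (≈1.9388) theta=29/1078 (≈0.0269)
z_focus = -x_out/theta_out = -(95/49)/(29/1078) = -2090/29 ≈ -72.0690
Rounded to 4 decimal places: z = -72.0690

Answer: -72.0690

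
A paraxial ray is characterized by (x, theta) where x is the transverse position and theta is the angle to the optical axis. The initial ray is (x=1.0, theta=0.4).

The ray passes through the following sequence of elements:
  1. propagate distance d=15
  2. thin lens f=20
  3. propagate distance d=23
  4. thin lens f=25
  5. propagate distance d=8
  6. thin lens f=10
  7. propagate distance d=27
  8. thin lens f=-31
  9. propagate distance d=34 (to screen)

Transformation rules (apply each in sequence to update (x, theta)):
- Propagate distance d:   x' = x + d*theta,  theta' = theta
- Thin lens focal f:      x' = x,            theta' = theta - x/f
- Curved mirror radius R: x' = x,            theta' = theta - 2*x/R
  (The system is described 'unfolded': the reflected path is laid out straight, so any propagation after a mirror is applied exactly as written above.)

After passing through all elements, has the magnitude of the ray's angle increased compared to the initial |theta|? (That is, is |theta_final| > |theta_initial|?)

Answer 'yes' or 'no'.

Initial: x=1.0000 theta=0.4000
After 1 (propagate distance d=15): x=7.0000 theta=0.4000
After 2 (thin lens f=20): x=7.0000 theta=0.0500
After 3 (propagate distance d=23): x=8.1500 theta=0.0500
After 4 (thin lens f=25): x=8.1500 theta=-0.2760
After 5 (propagate distance d=8): x=5.9420 theta=-0.2760
After 6 (thin lens f=10): x=5.9420 theta=-0.8702
After 7 (propagate distance d=27): x=-17.5534 theta=-0.8702
After 8 (thin lens f=-31): x=-17.5534 theta=-27831/19375 (≈-1.4364)
After 9 (propagate distance d=34 (to screen)): x=-10290809/155000 (≈-66.3923) theta=-27831/19375 (≈-1.4364)
|theta_initial|=0.4000 |theta_final|=27831/19375 (≈1.4364) -> increased

Answer: yes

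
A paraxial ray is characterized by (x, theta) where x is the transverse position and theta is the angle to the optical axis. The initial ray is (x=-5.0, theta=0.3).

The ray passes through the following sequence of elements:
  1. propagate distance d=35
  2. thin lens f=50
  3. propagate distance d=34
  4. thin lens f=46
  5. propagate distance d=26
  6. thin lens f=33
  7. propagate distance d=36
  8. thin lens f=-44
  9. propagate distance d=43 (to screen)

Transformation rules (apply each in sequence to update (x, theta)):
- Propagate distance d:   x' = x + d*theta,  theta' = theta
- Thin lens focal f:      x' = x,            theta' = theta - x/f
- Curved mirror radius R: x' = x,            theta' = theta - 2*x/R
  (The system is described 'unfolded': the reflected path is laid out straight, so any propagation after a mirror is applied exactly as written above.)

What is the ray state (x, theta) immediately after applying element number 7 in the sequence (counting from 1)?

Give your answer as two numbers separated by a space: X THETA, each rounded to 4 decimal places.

Initial: x=-5.0000 theta=0.3000
After 1 (propagate distance d=35): x=5.5000 theta=0.3000
After 2 (thin lens f=50): x=5.5000 theta=0.1900
After 3 (propagate distance d=34): x=11.9600 theta=0.1900
After 4 (thin lens f=46): x=11.9600 theta=-0.0700
After 5 (propagate distance d=26): x=10.1400 theta=-0.0700
After 6 (thin lens f=33): x=10.1400 theta=-83/220 (≈-0.3773)
After 7 (propagate distance d=36): x=-1893/550 (≈-3.4418) theta=-83/220 (≈-0.3773)
Rounded to 4 decimal places: x = -3.4418, theta = -0.3773

Answer: -3.4418 -0.3773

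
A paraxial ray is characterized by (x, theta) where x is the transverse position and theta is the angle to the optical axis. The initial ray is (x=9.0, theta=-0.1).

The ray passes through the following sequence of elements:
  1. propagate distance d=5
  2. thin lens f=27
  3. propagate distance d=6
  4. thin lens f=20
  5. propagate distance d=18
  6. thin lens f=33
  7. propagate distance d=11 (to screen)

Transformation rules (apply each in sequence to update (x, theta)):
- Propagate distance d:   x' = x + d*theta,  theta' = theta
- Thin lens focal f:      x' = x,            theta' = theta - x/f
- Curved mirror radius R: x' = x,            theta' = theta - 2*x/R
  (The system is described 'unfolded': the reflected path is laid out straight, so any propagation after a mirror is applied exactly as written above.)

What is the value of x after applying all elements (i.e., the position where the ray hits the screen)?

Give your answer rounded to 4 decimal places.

Answer: -12.4461

Derivation:
Initial: x=9.0000 theta=-0.1000
After 1 (propagate distance d=5): x=8.5000 theta=-0.1000
After 2 (thin lens f=27): x=8.5000 theta=-56/135 (≈-0.4148)
After 3 (propagate distance d=6): x=541/90 (≈6.0111) theta=-56/135 (≈-0.4148)
After 4 (thin lens f=20): x=541/90 (≈6.0111) theta=-3863/5400 (≈-0.7154)
After 5 (propagate distance d=18): x=-6179/900 (≈-6.8656) theta=-3863/5400 (≈-0.7154)
After 6 (thin lens f=33): x=-6179/900 (≈-6.8656) theta=-2009/3960 (≈-0.5073)
After 7 (propagate distance d=11 (to screen)): x=-22403/1800 (≈-12.4461) theta=-2009/3960 (≈-0.5073)
Rounded to 4 decimal places: x = -12.4461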